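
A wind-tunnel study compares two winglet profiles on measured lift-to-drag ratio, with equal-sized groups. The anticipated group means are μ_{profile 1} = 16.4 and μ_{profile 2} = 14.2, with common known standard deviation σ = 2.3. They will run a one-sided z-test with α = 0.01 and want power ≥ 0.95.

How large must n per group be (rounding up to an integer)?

Standardized effect: d = |μ_{profile 1} − μ_{profile 2}| / σ = |16.4 − 14.2| / 2.3 = 0.9565
For power 0.95 need Φ(δ − z_{0.01}) = 0.95, so δ = z_{0.01} + z_{0.05} = 2.326 + 1.645 = 3.971.
δ = d·√(n/2) ⇒ n = 2(δ/d)² = 2 × (3.971 / 0.9565)² = 34.47.
Rounding up, n = 35 per group.

n = 35 per group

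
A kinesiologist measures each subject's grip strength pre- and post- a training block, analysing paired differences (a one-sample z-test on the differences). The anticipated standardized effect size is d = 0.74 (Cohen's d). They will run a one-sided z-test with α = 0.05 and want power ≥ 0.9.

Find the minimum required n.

n = 16

For power 0.9 need Φ(δ − z_{0.05}) = 0.9, so δ = z_{0.05} + z_{0.10} = 1.645 + 1.282 = 2.926.
δ = d·√n ⇒ n = (δ/d)² = (2.926 / 0.74)² = 15.64.
Rounding up, n = 16.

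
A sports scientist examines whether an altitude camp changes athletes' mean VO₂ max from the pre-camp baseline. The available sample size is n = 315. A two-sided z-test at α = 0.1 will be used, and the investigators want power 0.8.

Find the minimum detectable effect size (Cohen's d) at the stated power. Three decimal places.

Required noncentrality: δ = z_{0.05} + z_{0.20} = 1.645 + 0.842 = 2.486.
(Lower-tail contribution to power is negligible for δ > 0.)
δ = d·√n ⇒ d = δ/√n = 2.486/√315 = 0.1401.

d ≈ 0.140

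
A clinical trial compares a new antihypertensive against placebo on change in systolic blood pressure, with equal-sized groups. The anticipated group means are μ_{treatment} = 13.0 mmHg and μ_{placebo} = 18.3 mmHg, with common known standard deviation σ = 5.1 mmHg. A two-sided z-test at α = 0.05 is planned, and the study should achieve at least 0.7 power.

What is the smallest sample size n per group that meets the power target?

Standardized effect: d = |μ_{treatment} − μ_{placebo}| / σ = |13.0 − 18.3| / 5.1 = 1.0392
For power 0.7 need Φ(δ − z_{0.025}) = 0.7, so δ = z_{0.025} + z_{0.30} = 1.960 + 0.524 = 2.484.
(The Φ(−δ − z_{α/2}) term is vanishingly small for δ > 0 and is dropped in the standard sample-size formula.)
δ = d·√(n/2) ⇒ n = 2(δ/d)² = 2 × (2.484 / 1.0392)² = 11.43.
Round up to the next whole unit.

n = 12 per group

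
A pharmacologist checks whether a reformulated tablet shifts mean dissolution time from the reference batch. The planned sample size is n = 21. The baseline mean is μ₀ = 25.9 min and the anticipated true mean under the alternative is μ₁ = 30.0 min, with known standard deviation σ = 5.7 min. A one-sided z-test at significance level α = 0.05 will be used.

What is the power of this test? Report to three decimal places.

Standardized effect: d = |μ₁ − μ₀| / σ = |30.0 − 25.9| / 5.7 = 0.7193
Noncentrality parameter: δ = d·√n = 0.7193 × √21 = 3.2962
One-sided α = 0.05 → critical value z_{0.05} = 1.645.
Power = P(Z > 1.645 − δ) = Φ(1.651) = 0.9507.

Power ≈ 0.951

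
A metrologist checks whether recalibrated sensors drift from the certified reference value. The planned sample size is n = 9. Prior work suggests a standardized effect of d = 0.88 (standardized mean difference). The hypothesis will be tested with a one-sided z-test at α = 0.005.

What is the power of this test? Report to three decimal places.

Noncentrality parameter: δ = d·√n = 0.88 × √9 = 2.6400
One-sided α = 0.005 → critical value z_{0.005} = 2.576.
Power = Φ(δ − 2.576) = Φ(0.064) = 0.5256.

Power ≈ 0.526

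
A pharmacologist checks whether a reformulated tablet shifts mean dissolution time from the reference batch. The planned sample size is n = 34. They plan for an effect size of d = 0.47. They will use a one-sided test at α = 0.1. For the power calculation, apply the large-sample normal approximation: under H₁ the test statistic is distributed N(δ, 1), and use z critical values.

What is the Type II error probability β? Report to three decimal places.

β ≈ 0.072

Noncentrality parameter: δ = d·√n = 0.47 × √34 = 2.7405
One-sided α = 0.1 → critical value z_{0.1} = 1.282.
Power = Φ(δ − 1.282) = Φ(1.459) = 0.9277.
Type II error: β = 1 − power = 1 − 0.9277 = 0.0723.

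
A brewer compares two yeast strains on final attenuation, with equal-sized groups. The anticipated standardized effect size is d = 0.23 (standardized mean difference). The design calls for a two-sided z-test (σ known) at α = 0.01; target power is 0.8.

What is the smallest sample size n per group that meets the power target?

n = 442 per group

For power 0.8 need Φ(δ − z_{0.005}) = 0.8, so δ = z_{0.005} + z_{0.20} = 2.576 + 0.842 = 3.417.
(The Φ(−δ − z_{α/2}) term is vanishingly small for δ > 0 and is dropped in the standard sample-size formula.)
δ = d·√(n/2) ⇒ n = 2(δ/d)² = 2 × (3.417 / 0.23)² = 441.55.
Round up to the next whole unit.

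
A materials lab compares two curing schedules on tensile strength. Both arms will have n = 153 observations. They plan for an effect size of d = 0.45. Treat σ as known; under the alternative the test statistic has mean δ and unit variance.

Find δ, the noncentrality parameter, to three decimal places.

δ ≈ 3.936

δ = d·√(n/2) = 0.45 × √(153/2) = 3.9359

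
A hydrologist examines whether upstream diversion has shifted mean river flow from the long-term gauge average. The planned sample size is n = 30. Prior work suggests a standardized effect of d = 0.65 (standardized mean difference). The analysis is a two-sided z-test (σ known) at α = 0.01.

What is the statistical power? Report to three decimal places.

Noncentrality parameter: δ = d·√n = 0.65 × √30 = 3.5602
Critical value for a two-sided test at α = 0.01: z_{α/2} = 2.576.
Power = Φ(δ − 2.576) + Φ(−δ − 2.576) = Φ(0.984) + Φ(-6.136) = 0.8375 + 0.0000 = 0.8375.

Power ≈ 0.838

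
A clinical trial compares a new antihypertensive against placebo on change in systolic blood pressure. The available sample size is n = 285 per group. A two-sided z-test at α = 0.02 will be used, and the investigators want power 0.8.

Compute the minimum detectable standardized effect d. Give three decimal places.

d ≈ 0.265

Required noncentrality: δ = z_{0.01} + z_{0.20} = 2.326 + 0.842 = 3.168.
(The second rejection-region term Φ(−δ − z_{α/2}) is negligible and dropped.)
δ = d·√(n/2) ⇒ d = δ/√(n/2) = 3.168/√(285/2) = 0.2654.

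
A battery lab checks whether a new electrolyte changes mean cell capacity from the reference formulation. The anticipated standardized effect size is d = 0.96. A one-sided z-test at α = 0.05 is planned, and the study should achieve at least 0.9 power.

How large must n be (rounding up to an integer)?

n = 10

For power 0.9 need Φ(δ − z_{0.05}) = 0.9, so δ = z_{0.05} + z_{0.10} = 1.645 + 1.282 = 2.926.
δ = d·√n ⇒ n = (δ/d)² = (2.926 / 0.96)² = 9.29.
Rounding up, n = 10.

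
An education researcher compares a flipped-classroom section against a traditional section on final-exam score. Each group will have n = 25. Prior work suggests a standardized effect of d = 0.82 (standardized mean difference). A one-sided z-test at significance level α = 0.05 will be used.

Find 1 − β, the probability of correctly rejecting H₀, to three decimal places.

Power ≈ 0.895

Noncentrality parameter: δ = d·√(n/2) = 0.82 × √(25/2) = 2.8991
Critical value for a one-sided test at α = 0.05: z_α = 1.645.
Power = Φ(δ − 1.645) = Φ(1.254) = 0.8951.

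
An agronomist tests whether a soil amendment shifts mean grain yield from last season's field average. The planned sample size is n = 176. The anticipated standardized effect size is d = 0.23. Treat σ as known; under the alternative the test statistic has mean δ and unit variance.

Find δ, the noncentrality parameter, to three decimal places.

δ ≈ 3.051

The noncentrality parameter scales effect size by the design's sample-size factor: δ = d·√n = 0.23 × √176 = 3.0513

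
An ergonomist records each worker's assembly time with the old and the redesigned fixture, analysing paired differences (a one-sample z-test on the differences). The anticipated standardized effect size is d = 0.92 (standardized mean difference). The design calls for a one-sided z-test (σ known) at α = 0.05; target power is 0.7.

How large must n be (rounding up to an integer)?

n = 6

Set Φ(δ − 1.645) = 0.7; then δ − 1.645 = Φ⁻¹(0.7) = 0.524, giving δ = 2.169.
δ = d·√n ⇒ n = (δ/d)² = (2.169 / 0.92)² = 5.56.
Rounding up, n = 6.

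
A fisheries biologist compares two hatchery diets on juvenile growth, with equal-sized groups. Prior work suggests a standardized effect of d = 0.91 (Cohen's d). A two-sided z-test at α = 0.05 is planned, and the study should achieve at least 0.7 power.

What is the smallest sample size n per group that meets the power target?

Set Φ(δ − 1.960) = 0.7; then δ − 1.960 = Φ⁻¹(0.7) = 0.524, giving δ = 2.484.
(For δ > 0 the lower-tail rejection region contributes negligibly to power, so the one-term inversion is standard.)
δ = d·√(n/2) ⇒ n = 2(δ/d)² = 2 × (2.484 / 0.91)² = 14.91.
Rounding up, n = 15 per group.

n = 15 per group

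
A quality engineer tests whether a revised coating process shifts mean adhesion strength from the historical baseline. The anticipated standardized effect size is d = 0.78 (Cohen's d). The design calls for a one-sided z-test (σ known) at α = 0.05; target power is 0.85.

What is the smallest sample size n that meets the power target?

n = 12

For power 0.85 need Φ(δ − z_{0.05}) = 0.85, so δ = z_{0.05} + z_{0.15} = 1.645 + 1.036 = 2.681.
δ = d·√n ⇒ n = (δ/d)² = (2.681 / 0.78)² = 11.82.
Rounding up, n = 12.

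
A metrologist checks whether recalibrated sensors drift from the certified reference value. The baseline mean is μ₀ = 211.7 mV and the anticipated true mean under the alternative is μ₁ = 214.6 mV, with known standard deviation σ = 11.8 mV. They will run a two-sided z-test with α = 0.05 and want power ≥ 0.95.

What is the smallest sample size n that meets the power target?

Standardized effect: d = |μ₁ − μ₀| / σ = |214.6 − 211.7| / 11.8 = 0.2458
For power 0.95 need Φ(δ − z_{0.025}) = 0.95, so δ = z_{0.025} + z_{0.05} = 1.960 + 1.645 = 3.605.
(Ignoring the negligible lower-tail rejection probability gives the usual closed-form inversion.)
δ = d·√n ⇒ n = (δ/d)² = (3.605 / 0.2458)² = 215.15.
Round up to the next whole unit.

n = 216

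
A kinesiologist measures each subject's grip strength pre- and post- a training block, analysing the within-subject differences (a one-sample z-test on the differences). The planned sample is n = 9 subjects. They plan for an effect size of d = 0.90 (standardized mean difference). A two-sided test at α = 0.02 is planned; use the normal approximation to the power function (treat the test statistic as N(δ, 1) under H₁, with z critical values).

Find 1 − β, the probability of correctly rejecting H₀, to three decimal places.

Noncentrality parameter: δ = d·√n = 0.90 × √9 = 2.7000
Critical value for a two-sided test at α = 0.02: z_{α/2} = 2.326.
Power = Φ(δ − 2.326) + Φ(−δ − 2.326) = Φ(0.374) + Φ(-5.026) = 0.6457 + 0.0000 = 0.6457.

Power ≈ 0.646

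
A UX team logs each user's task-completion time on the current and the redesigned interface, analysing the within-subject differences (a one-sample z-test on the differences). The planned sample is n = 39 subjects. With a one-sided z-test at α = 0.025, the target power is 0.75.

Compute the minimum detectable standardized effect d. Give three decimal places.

Need Φ(δ − 1.960) = 0.75, so δ = 1.960 + 0.674 = 2.634.
δ = d·√n ⇒ d = δ/√n = 2.634/√39 = 0.4219.

d ≈ 0.422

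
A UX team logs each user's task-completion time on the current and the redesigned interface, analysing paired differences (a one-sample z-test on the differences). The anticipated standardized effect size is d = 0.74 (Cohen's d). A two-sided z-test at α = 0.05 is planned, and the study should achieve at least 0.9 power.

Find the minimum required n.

n = 20

Set Φ(δ − 1.960) = 0.9; then δ − 1.960 = Φ⁻¹(0.9) = 1.282, giving δ = 3.242.
(For δ > 0 the lower-tail rejection region contributes negligibly to power, so the one-term inversion is standard.)
δ = d·√n ⇒ n = (δ/d)² = (3.242 / 0.74)² = 19.19.
Rounding up, n = 20.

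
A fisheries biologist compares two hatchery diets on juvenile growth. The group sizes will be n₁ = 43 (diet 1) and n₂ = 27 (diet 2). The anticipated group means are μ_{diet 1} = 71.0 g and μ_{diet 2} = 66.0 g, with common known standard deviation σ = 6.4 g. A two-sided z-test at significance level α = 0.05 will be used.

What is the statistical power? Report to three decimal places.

Power ≈ 0.889

Standardized effect: d = |μ_{diet 1} − μ_{diet 2}| / σ = |71.0 − 66.0| / 6.4 = 0.7812
Noncentrality parameter: δ = d / √(1/n₁ + 1/n₂) = 0.7812 / √(1/43 + 1/27) = 3.1817
Two-sided α = 0.05 → critical value z_{0.025} = 1.960.
Power = Φ(δ − 1.960) + Φ(−δ − 1.960) = Φ(1.222) + Φ(-5.142) = 0.8891 + 0.0000 = 0.8891.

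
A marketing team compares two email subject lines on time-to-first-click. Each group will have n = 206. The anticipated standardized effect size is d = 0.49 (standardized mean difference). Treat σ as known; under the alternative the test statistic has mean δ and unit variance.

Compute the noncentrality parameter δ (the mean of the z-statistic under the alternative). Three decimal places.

The noncentrality parameter scales effect size by the design's sample-size factor: δ = d·√(n/2) = 0.49 × √(206/2) = 4.9730

δ ≈ 4.973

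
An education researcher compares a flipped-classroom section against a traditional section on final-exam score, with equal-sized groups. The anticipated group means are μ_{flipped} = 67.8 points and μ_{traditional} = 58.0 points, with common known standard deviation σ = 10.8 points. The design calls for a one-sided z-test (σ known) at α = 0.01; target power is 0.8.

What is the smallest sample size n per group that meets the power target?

n = 25 per group

Standardized effect: d = |μ_{flipped} − μ_{traditional}| / σ = |67.8 − 58.0| / 10.8 = 0.9074
For power 0.8 need Φ(δ − z_{0.01}) = 0.8, so δ = z_{0.01} + z_{0.20} = 2.326 + 0.842 = 3.168.
δ = d·√(n/2) ⇒ n = 2(δ/d)² = 2 × (3.168 / 0.9074)² = 24.38.
Round up to the next whole unit.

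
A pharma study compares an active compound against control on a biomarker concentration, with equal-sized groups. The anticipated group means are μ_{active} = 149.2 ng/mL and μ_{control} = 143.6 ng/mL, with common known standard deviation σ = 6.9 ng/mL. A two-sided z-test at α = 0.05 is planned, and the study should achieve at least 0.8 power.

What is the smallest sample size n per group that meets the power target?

n = 24 per group

Standardized effect: d = |μ_{active} − μ_{control}| / σ = |149.2 − 143.6| / 6.9 = 0.8116
For power 0.8 need Φ(δ − z_{0.025}) = 0.8, so δ = z_{0.025} + z_{0.20} = 1.960 + 0.842 = 2.802.
(The Φ(−δ − z_{α/2}) term is vanishingly small for δ > 0 and is dropped in the standard sample-size formula.)
δ = d·√(n/2) ⇒ n = 2(δ/d)² = 2 × (2.802 / 0.8116)² = 23.83.
Round up to the next whole unit.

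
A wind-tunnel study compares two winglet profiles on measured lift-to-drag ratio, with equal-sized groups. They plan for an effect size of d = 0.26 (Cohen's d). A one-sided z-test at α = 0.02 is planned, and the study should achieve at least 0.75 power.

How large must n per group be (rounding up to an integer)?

For power 0.75 need Φ(δ − z_{0.02}) = 0.75, so δ = z_{0.02} + z_{0.25} = 2.054 + 0.674 = 2.728.
δ = d·√(n/2) ⇒ n = 2(δ/d)² = 2 × (2.728 / 0.26)² = 220.22.
Round up to the next whole unit.

n = 221 per group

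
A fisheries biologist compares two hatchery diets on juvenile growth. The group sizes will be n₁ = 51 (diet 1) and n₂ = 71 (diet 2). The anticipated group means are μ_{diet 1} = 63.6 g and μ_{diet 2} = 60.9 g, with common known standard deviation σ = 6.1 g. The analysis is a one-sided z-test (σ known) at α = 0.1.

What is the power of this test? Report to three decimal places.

Standardized effect: d = |μ_{diet 1} − μ_{diet 2}| / σ = |63.6 − 60.9| / 6.1 = 0.4426
Noncentrality parameter: δ = d / √(1/n₁ + 1/n₂) = 0.4426 / √(1/51 + 1/71) = 2.4114
Critical value for a one-sided test at α = 0.1: z_α = 1.282.
Power = P(Z > 1.282 − δ) = Φ(1.130) = 0.8707.

Power ≈ 0.871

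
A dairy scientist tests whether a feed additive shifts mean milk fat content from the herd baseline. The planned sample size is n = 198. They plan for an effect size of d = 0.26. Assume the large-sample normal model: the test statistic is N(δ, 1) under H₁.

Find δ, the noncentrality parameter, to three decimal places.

δ ≈ 3.659

δ = d·√n = 0.26 × √198 = 3.6585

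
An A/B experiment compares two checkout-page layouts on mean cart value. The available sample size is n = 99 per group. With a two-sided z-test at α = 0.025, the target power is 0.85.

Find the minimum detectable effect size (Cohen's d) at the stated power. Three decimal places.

d ≈ 0.466

Required noncentrality: δ = z_{0.0125} + z_{0.15} = 2.241 + 1.036 = 3.278.
(Lower-tail contribution to power is negligible for δ > 0.)
δ = d·√(n/2) ⇒ d = δ/√(n/2) = 3.278/√(99/2) = 0.4659.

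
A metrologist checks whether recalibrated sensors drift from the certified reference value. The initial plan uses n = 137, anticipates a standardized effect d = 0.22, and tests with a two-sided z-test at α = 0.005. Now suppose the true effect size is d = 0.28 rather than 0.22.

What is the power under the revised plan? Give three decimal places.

With d = 0.28: δ = d·√n = 0.28 × √137 = 3.2773. Critical value z_{0.0025} = 2.807.
Revised power = Φ(δ − 2.807) + Φ(−δ − 2.807) = Φ(0.470) + Φ(-6.084) = 0.6809 + 0.0000 = 0.6809.

Power ≈ 0.681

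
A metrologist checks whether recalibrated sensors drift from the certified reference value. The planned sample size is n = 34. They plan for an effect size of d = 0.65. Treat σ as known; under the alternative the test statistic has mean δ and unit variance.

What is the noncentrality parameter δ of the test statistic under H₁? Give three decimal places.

δ ≈ 3.790

δ = d·√n = 0.65 × √34 = 3.7901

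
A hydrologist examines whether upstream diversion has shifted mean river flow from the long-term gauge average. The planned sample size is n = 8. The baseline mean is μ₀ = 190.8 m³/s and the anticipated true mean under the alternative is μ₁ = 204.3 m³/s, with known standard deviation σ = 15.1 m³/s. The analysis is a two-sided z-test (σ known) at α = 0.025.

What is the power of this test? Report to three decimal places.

Standardized effect: d = |μ₁ − μ₀| / σ = |204.3 − 190.8| / 15.1 = 0.8940
Noncentrality parameter: δ = d·√n = 0.8940 × √8 = 2.5287
Two-sided α = 0.025 → critical value z_{0.0125} = 2.241.
Power = Φ(δ − 2.241) + Φ(−δ − 2.241) = Φ(0.287) + Φ(-4.770) = 0.6131 + 0.0000 = 0.6131.

Power ≈ 0.613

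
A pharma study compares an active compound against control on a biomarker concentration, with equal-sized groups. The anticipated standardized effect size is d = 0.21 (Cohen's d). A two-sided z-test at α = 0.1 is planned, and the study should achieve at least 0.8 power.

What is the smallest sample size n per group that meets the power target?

Set Φ(δ − 1.645) = 0.8; then δ − 1.645 = Φ⁻¹(0.8) = 0.842, giving δ = 2.486.
(Ignoring the negligible lower-tail rejection probability gives the usual closed-form inversion.)
δ = d·√(n/2) ⇒ n = 2(δ/d)² = 2 × (2.486 / 0.21)² = 280.39.
Rounding up, n = 281 per group.

n = 281 per group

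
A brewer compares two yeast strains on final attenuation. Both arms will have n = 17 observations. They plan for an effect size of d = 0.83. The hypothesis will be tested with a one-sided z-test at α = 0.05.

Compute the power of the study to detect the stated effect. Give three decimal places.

Power ≈ 0.781

Noncentrality parameter: λ = d·√(n/2) = 0.83 × √(17/2) = 2.4198
Critical value for a one-sided test at α = 0.05: z_α = 1.645.
Power = P(Z > 1.645 − λ) = Φ(0.775) = 0.7808.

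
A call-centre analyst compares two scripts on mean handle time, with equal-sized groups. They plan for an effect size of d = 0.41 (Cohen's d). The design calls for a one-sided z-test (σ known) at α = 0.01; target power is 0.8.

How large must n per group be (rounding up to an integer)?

Set Φ(δ − 2.326) = 0.8; then δ − 2.326 = Φ⁻¹(0.8) = 0.842, giving δ = 3.168.
δ = d·√(n/2) ⇒ n = 2(δ/d)² = 2 × (3.168 / 0.41)² = 119.41.
Rounding up, n = 120 per group.

n = 120 per group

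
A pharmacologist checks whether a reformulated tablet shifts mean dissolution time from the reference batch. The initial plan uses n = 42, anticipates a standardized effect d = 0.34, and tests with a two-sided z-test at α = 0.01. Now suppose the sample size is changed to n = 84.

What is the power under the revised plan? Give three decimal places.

With n = 84: δ = d·√n = 0.34 × √84 = 3.1162. Critical value z_{0.005} = 2.576.
Revised power = Φ(δ − 2.576) + Φ(−δ − 2.576) = Φ(0.540) + Φ(-5.692) = 0.7055 + 0.0000 = 0.7055.

Power ≈ 0.706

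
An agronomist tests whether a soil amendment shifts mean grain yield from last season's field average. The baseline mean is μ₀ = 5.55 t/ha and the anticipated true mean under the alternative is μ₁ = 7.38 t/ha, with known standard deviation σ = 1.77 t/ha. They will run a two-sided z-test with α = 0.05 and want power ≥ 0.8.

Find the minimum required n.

Standardized effect: d = |μ₁ − μ₀| / σ = |7.38 − 5.55| / 1.77 = 1.0339
For power 0.8 need Φ(δ − z_{0.025}) = 0.8, so δ = z_{0.025} + z_{0.20} = 1.960 + 0.842 = 2.802.
(For δ > 0 the lower-tail rejection region contributes negligibly to power, so the one-term inversion is standard.)
δ = d·√n ⇒ n = (δ/d)² = (2.802 / 1.0339)² = 7.34.
Round up to the next whole unit.

n = 8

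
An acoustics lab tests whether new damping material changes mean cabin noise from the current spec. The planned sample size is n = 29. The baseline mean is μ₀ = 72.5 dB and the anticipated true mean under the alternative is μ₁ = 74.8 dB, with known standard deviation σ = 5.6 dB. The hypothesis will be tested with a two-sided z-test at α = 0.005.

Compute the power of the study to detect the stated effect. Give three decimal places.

Standardized effect: d = |μ₁ − μ₀| / σ = |74.8 − 72.5| / 5.6 = 0.4107
Noncentrality parameter: δ = d·√n = 0.4107 × √29 = 2.2118
Two-sided α = 0.005 → critical value z_{0.0025} = 2.807.
Power = Φ(δ − 2.807) + Φ(−δ − 2.807) = Φ(-0.595) + Φ(-5.019) = 0.2758 + 0.0000 = 0.2758.

Power ≈ 0.276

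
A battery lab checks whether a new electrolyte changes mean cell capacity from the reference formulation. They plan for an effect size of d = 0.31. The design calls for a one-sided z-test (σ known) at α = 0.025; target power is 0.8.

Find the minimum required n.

Set Φ(δ − 1.960) = 0.8; then δ − 1.960 = Φ⁻¹(0.8) = 0.842, giving δ = 2.802.
δ = d·√n ⇒ n = (δ/d)² = (2.802 / 0.31)² = 81.67.
Rounding up, n = 82.

n = 82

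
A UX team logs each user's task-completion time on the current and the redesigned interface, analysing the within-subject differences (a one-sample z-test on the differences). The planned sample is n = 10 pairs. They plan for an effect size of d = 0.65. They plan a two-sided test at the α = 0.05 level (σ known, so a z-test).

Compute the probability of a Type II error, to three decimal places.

β ≈ 0.462

Noncentrality parameter: δ = d·√n = 0.65 × √10 = 2.0555
Critical value for a two-sided test at α = 0.05: z_{α/2} = 1.960.
Power = Φ(δ − 1.960) + Φ(−δ − 1.960) = Φ(0.096) + Φ(-4.015) = 0.5380 + 0.0000 = 0.5381.
Type II error: β = 1 − power = 1 − 0.5381 = 0.4619.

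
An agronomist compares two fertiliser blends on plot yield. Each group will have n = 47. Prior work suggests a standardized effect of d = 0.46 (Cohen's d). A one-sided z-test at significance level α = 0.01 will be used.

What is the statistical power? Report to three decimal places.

Noncentrality parameter: δ = d·√(n/2) = 0.46 × √(47/2) = 2.2299
One-sided α = 0.01 → critical value z_{0.01} = 2.326.
Power = P(Z > 2.326 − δ) = Φ(-0.096) = 0.4616.

Power ≈ 0.462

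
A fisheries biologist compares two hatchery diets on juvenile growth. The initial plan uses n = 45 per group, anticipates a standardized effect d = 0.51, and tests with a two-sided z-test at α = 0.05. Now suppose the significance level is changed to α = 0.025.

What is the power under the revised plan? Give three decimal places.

δ = d·√(n/2) = 0.51 × √(45/2) = 2.4191 (unchanged). New critical value: z_{0.0125} = 2.241.
Revised power = Φ(δ − 2.241) + Φ(−δ − 2.241) = Φ(0.178) + Φ(-4.661) = 0.5705 + 0.0000 = 0.5705.

Power ≈ 0.571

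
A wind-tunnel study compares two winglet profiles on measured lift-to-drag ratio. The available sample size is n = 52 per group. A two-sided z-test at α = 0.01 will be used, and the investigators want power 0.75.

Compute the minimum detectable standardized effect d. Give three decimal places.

Required noncentrality: δ = z_{0.005} + z_{0.25} = 2.576 + 0.674 = 3.250.
(The second rejection-region term Φ(−δ − z_{α/2}) is negligible and dropped.)
δ = d·√(n/2) ⇒ d = δ/√(n/2) = 3.250/√(52/2) = 0.6374.

d ≈ 0.637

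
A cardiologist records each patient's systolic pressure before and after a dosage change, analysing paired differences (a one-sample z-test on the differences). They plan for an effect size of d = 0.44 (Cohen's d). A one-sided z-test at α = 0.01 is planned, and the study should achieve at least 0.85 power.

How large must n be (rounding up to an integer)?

n = 59

Set Φ(δ − 2.326) = 0.85; then δ − 2.326 = Φ⁻¹(0.85) = 1.036, giving δ = 3.363.
δ = d·√n ⇒ n = (δ/d)² = (3.363 / 0.44)² = 58.41.
Rounding up, n = 59.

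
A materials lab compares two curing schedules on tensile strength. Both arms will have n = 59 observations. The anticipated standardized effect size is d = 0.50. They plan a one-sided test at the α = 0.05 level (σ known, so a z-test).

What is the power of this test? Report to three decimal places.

Noncentrality parameter: δ = d·√(n/2) = 0.50 × √(59/2) = 2.7157
Critical value for a one-sided test at α = 0.05: z_α = 1.645.
Power = Φ(δ − 1.645) = Φ(1.071) = 0.8579.

Power ≈ 0.858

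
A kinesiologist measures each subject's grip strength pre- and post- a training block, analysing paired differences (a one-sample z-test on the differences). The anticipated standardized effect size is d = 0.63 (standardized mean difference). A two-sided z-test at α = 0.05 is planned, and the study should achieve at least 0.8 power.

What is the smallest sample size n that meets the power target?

Set Φ(δ − 1.960) = 0.8; then δ − 1.960 = Φ⁻¹(0.8) = 0.842, giving δ = 2.802.
(For δ > 0 the lower-tail rejection region contributes negligibly to power, so the one-term inversion is standard.)
δ = d·√n ⇒ n = (δ/d)² = (2.802 / 0.63)² = 19.78.
Rounding up, n = 20.

n = 20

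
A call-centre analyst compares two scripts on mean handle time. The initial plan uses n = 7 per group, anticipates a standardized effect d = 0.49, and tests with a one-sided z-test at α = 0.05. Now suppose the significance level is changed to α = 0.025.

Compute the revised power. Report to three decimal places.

δ = d·√(n/2) = 0.49 × √(7/2) = 0.9167 (unchanged). New critical value: z_{0.025} = 1.960.
Revised power = Φ(δ − 1.960) = Φ(-1.043) = 0.1484.

Power ≈ 0.148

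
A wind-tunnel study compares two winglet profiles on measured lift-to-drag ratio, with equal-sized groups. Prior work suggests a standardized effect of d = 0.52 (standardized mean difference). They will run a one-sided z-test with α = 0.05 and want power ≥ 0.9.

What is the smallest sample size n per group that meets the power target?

For power 0.9 need Φ(δ − z_{0.05}) = 0.9, so δ = z_{0.05} + z_{0.10} = 1.645 + 1.282 = 2.926.
δ = d·√(n/2) ⇒ n = 2(δ/d)² = 2 × (2.926 / 0.52)² = 63.34.
Round up to the next whole unit.

n = 64 per group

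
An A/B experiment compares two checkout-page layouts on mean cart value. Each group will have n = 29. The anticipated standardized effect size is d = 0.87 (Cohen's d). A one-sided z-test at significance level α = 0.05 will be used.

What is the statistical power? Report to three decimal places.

Noncentrality parameter: δ = d·√(n/2) = 0.87 × √(29/2) = 3.3129
One-sided α = 0.05 → critical value z_{0.05} = 1.645.
Power = Φ(δ − 1.645) = Φ(1.668) = 0.9523.

Power ≈ 0.952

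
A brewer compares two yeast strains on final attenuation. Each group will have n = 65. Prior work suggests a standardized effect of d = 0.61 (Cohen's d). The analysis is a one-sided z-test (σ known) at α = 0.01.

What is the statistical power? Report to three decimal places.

Power ≈ 0.875

Noncentrality parameter: δ = d·√(n/2) = 0.61 × √(65/2) = 3.4775
Critical value for a one-sided test at α = 0.01: z_α = 2.326.
Power = Φ(δ − 2.326) = Φ(1.151) = 0.8752.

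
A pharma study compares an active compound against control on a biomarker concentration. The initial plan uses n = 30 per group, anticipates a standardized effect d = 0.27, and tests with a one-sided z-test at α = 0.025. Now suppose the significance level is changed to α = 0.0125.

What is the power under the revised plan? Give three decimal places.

δ = d·√(n/2) = 0.27 × √(30/2) = 1.0457 (unchanged). New critical value: z_{0.0125} = 2.241.
Revised power = Φ(δ − 2.241) = Φ(-1.196) = 0.1159.

Power ≈ 0.116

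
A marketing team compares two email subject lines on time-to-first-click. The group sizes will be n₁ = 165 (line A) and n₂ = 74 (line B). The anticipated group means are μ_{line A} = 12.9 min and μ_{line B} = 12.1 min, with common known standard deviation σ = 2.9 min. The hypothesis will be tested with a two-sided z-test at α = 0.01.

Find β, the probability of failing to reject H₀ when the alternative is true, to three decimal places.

β ≈ 0.727

Standardized effect: d = |μ_{line A} − μ_{line B}| / σ = |12.9 − 12.1| / 2.9 = 0.2759
Noncentrality parameter: δ = d / √(1/n₁ + 1/n₂) = 0.2759 / √(1/165 + 1/74) = 1.9717
Critical value for a two-sided test at α = 0.01: z_{α/2} = 2.576.
Power = Φ(δ − 2.576) + Φ(−δ − 2.576) = Φ(-0.604) + Φ(-4.548) = 0.2729 + 0.0000 = 0.2729.
Type II error: β = 1 − power = 1 − 0.2729 = 0.7271.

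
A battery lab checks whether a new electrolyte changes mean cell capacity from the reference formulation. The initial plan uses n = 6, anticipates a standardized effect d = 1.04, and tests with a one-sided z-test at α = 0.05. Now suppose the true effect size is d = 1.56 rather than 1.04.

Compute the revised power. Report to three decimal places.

Power ≈ 0.985

With d = 1.56: δ = d·√n = 1.56 × √6 = 3.8212. Critical value z_{0.05} = 1.645.
Revised power = P(Z > 1.645 − δ) = Φ(2.176) = 0.9852.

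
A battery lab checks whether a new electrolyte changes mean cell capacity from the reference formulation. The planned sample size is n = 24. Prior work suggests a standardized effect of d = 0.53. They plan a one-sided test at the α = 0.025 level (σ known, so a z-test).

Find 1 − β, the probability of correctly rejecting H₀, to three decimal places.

Noncentrality parameter: δ = d·√n = 0.53 × √24 = 2.5965
Critical value for a one-sided test at α = 0.025: z_α = 1.960.
Power = Φ(δ − 1.960) = Φ(0.636) = 0.7378.

Power ≈ 0.738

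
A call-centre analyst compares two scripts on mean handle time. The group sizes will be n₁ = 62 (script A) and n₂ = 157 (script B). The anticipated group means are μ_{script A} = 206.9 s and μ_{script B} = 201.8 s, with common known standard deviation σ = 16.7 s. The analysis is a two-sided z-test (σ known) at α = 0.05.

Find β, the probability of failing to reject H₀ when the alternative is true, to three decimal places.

β ≈ 0.470

Standardized effect: d = |μ_{script A} − μ_{script B}| / σ = |206.9 − 201.8| / 16.7 = 0.3054
Noncentrality parameter: δ = d / √(1/n₁ + 1/n₂) = 0.3054 / √(1/62 + 1/157) = 2.0360
Critical value for a two-sided test at α = 0.05: z_{α/2} = 1.960.
Power = Φ(δ − 1.960) + Φ(−δ − 1.960) = Φ(0.076) + Φ(-3.996) = 0.5303 + 0.0000 = 0.5303.
Type II error: β = 1 − power = 1 − 0.5303 = 0.4697.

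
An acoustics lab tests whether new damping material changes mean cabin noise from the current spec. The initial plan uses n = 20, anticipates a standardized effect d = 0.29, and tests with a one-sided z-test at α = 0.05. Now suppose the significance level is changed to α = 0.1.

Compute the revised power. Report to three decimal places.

Power ≈ 0.506

δ = d·√n = 0.29 × √20 = 1.2969 (unchanged). New critical value: z_{0.1} = 1.282.
Revised power = Φ(δ − 1.282) = Φ(0.015) = 0.5061.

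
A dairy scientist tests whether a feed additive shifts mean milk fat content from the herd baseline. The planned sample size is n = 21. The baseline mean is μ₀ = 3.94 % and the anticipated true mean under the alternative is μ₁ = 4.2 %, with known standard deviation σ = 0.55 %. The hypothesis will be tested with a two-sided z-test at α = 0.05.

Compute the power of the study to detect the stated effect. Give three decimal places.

Standardized effect: d = |μ₁ − μ₀| / σ = |4.2 − 3.94| / 0.55 = 0.4727
Noncentrality parameter: δ = d·√n = 0.4727 × √21 = 2.1663
Critical value for a two-sided test at α = 0.05: z_{α/2} = 1.960.
Power = Φ(δ − 1.960) + Φ(−δ − 1.960) = Φ(0.206) + Φ(-4.126) = 0.5817 + 0.0000 = 0.5818.

Power ≈ 0.582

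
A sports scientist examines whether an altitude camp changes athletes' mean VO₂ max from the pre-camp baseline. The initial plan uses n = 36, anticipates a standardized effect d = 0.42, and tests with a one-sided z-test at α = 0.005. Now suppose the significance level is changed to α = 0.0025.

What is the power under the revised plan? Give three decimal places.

δ = d·√n = 0.42 × √36 = 2.5200 (unchanged). New critical value: z_{0.0025} = 2.807.
Revised power = Φ(δ − 2.807) = Φ(-0.287) = 0.3870.

Power ≈ 0.387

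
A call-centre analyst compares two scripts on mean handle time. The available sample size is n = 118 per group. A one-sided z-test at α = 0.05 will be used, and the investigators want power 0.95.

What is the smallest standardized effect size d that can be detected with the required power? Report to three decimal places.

d ≈ 0.428

Need Φ(δ − 1.645) = 0.95, so δ = 1.645 + 1.645 = 3.290.
δ = d·√(n/2) ⇒ d = δ/√(n/2) = 3.290/√(118/2) = 0.4283.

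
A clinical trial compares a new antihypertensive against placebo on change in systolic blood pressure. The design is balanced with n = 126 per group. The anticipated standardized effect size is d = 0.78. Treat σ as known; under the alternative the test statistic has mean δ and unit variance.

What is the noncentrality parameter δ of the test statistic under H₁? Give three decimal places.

δ ≈ 6.191

The noncentrality parameter scales effect size by the design's sample-size factor: δ = d·√(n/2) = 0.78 × √(126/2) = 6.1911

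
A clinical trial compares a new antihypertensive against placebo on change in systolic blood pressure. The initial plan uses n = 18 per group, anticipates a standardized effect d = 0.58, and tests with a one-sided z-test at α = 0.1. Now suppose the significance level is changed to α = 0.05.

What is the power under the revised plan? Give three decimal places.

Power ≈ 0.538

δ = d·√(n/2) = 0.58 × √(18/2) = 1.7400 (unchanged). New critical value: z_{0.05} = 1.645.
Revised power = P(Z > 1.645 − δ) = Φ(0.095) = 0.5379.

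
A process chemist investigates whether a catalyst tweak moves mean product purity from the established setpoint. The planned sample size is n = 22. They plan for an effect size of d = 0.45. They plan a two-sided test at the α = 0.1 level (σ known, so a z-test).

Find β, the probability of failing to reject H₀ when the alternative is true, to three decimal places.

Noncentrality parameter: δ = d·√n = 0.45 × √22 = 2.1107
Two-sided α = 0.1 → critical value z_{0.05} = 1.645.
Power = Φ(δ − 1.645) + Φ(−δ − 1.645) = Φ(0.466) + Φ(-3.756) = 0.6793 + 0.0001 = 0.6794.
Type II error: β = 1 − power = 1 − 0.6794 = 0.3206.

β ≈ 0.321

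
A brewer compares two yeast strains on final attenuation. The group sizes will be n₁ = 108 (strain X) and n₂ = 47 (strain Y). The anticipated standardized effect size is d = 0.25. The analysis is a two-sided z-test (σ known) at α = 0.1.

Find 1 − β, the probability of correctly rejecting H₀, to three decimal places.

Power ≈ 0.416

Noncentrality parameter: δ = d / √(1/n₁ + 1/n₂) = 0.25 / √(1/108 + 1/47) = 1.4307
Critical value for a two-sided test at α = 0.1: z_{α/2} = 1.645.
Power = Φ(δ − 1.645) + Φ(−δ − 1.645) = Φ(-0.214) + Φ(-3.076) = 0.4152 + 0.0011 = 0.4162.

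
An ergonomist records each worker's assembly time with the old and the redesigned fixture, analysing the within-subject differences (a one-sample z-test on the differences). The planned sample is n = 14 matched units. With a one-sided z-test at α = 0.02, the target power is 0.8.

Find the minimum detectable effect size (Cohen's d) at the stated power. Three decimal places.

d ≈ 0.774

Need Φ(δ − 2.054) = 0.8, so δ = 2.054 + 0.842 = 2.895.
δ = d·√n ⇒ d = δ/√n = 2.895/√14 = 0.7738.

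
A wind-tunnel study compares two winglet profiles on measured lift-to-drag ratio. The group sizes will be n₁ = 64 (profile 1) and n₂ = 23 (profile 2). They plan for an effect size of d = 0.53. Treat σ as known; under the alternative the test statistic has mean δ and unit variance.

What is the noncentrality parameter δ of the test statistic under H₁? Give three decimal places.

δ ≈ 2.180

The noncentrality parameter scales effect size by the design's sample-size factor: δ = d / √(1/n₁ + 1/n₂) = 0.53 / √(1/64 + 1/23) = 2.1801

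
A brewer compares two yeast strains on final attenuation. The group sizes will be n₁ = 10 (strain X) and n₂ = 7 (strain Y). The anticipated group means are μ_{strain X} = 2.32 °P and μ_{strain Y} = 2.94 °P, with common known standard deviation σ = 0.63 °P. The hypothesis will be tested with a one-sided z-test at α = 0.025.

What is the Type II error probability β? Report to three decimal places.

Standardized effect: d = |μ_{strain X} − μ_{strain Y}| / σ = |2.32 − 2.94| / 0.63 = 0.9841
Noncentrality parameter: δ = d / √(1/n₁ + 1/n₂) = 0.9841 / √(1/10 + 1/7) = 1.9970
Critical value for a one-sided test at α = 0.025: z_α = 1.960.
Power = Φ(δ − 1.960) = Φ(0.037) = 0.5148.
Type II error: β = 1 − power = 1 − 0.5148 = 0.4852.

β ≈ 0.485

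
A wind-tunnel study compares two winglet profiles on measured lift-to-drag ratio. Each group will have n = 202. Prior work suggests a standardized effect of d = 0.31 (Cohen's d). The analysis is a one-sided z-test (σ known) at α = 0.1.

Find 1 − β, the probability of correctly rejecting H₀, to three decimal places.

Noncentrality parameter: δ = d·√(n/2) = 0.31 × √(202/2) = 3.1155
One-sided α = 0.1 → critical value z_{0.1} = 1.282.
Power = P(Z > 1.282 − δ) = Φ(1.834) = 0.9667.

Power ≈ 0.967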